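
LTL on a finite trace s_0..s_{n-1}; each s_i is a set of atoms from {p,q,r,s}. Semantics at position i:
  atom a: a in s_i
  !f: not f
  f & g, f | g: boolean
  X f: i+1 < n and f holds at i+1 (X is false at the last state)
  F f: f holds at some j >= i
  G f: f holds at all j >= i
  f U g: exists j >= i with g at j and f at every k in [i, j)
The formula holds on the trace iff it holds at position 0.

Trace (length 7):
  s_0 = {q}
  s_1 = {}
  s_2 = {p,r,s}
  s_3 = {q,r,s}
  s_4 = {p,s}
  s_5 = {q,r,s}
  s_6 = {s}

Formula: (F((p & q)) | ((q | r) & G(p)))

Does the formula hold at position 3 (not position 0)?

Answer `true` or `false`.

s_0={q}: (F((p & q)) | ((q | r) & G(p)))=False F((p & q))=False (p & q)=False p=False q=True ((q | r) & G(p))=False (q | r)=True r=False G(p)=False
s_1={}: (F((p & q)) | ((q | r) & G(p)))=False F((p & q))=False (p & q)=False p=False q=False ((q | r) & G(p))=False (q | r)=False r=False G(p)=False
s_2={p,r,s}: (F((p & q)) | ((q | r) & G(p)))=False F((p & q))=False (p & q)=False p=True q=False ((q | r) & G(p))=False (q | r)=True r=True G(p)=False
s_3={q,r,s}: (F((p & q)) | ((q | r) & G(p)))=False F((p & q))=False (p & q)=False p=False q=True ((q | r) & G(p))=False (q | r)=True r=True G(p)=False
s_4={p,s}: (F((p & q)) | ((q | r) & G(p)))=False F((p & q))=False (p & q)=False p=True q=False ((q | r) & G(p))=False (q | r)=False r=False G(p)=False
s_5={q,r,s}: (F((p & q)) | ((q | r) & G(p)))=False F((p & q))=False (p & q)=False p=False q=True ((q | r) & G(p))=False (q | r)=True r=True G(p)=False
s_6={s}: (F((p & q)) | ((q | r) & G(p)))=False F((p & q))=False (p & q)=False p=False q=False ((q | r) & G(p))=False (q | r)=False r=False G(p)=False
Evaluating at position 3: result = False

Answer: false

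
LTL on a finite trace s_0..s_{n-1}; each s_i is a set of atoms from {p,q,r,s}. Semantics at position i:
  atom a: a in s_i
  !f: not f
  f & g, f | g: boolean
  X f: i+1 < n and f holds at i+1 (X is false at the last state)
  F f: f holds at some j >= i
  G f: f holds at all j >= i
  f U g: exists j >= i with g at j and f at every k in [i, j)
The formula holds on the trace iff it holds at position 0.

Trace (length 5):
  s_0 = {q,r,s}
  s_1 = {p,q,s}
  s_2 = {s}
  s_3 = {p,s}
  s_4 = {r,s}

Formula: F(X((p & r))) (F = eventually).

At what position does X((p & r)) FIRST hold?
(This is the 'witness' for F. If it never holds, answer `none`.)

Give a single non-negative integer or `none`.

Answer: none

Derivation:
s_0={q,r,s}: X((p & r))=False (p & r)=False p=False r=True
s_1={p,q,s}: X((p & r))=False (p & r)=False p=True r=False
s_2={s}: X((p & r))=False (p & r)=False p=False r=False
s_3={p,s}: X((p & r))=False (p & r)=False p=True r=False
s_4={r,s}: X((p & r))=False (p & r)=False p=False r=True
F(X((p & r))) does not hold (no witness exists).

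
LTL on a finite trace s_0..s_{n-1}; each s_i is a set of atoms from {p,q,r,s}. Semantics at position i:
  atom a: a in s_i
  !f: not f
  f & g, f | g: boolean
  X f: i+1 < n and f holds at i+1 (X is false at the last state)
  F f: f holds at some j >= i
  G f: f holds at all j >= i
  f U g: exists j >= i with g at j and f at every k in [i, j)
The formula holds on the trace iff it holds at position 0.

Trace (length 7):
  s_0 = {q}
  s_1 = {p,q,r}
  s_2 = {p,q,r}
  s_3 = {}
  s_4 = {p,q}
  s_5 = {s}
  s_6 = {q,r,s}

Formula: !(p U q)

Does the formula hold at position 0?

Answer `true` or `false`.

Answer: false

Derivation:
s_0={q}: !(p U q)=False (p U q)=True p=False q=True
s_1={p,q,r}: !(p U q)=False (p U q)=True p=True q=True
s_2={p,q,r}: !(p U q)=False (p U q)=True p=True q=True
s_3={}: !(p U q)=True (p U q)=False p=False q=False
s_4={p,q}: !(p U q)=False (p U q)=True p=True q=True
s_5={s}: !(p U q)=True (p U q)=False p=False q=False
s_6={q,r,s}: !(p U q)=False (p U q)=True p=False q=True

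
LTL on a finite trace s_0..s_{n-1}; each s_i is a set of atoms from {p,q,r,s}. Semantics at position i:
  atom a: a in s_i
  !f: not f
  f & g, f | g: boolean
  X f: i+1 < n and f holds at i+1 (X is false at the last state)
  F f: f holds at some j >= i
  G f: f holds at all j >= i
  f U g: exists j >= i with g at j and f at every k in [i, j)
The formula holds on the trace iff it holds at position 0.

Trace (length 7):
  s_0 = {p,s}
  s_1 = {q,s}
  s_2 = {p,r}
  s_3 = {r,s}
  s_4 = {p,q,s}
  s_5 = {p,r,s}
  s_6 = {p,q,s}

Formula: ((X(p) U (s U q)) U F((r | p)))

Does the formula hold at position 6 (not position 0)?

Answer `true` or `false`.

s_0={p,s}: ((X(p) U (s U q)) U F((r | p)))=True (X(p) U (s U q))=True X(p)=False p=True (s U q)=True s=True q=False F((r | p))=True (r | p)=True r=False
s_1={q,s}: ((X(p) U (s U q)) U F((r | p)))=True (X(p) U (s U q))=True X(p)=True p=False (s U q)=True s=True q=True F((r | p))=True (r | p)=False r=False
s_2={p,r}: ((X(p) U (s U q)) U F((r | p)))=True (X(p) U (s U q))=False X(p)=False p=True (s U q)=False s=False q=False F((r | p))=True (r | p)=True r=True
s_3={r,s}: ((X(p) U (s U q)) U F((r | p)))=True (X(p) U (s U q))=True X(p)=True p=False (s U q)=True s=True q=False F((r | p))=True (r | p)=True r=True
s_4={p,q,s}: ((X(p) U (s U q)) U F((r | p)))=True (X(p) U (s U q))=True X(p)=True p=True (s U q)=True s=True q=True F((r | p))=True (r | p)=True r=False
s_5={p,r,s}: ((X(p) U (s U q)) U F((r | p)))=True (X(p) U (s U q))=True X(p)=True p=True (s U q)=True s=True q=False F((r | p))=True (r | p)=True r=True
s_6={p,q,s}: ((X(p) U (s U q)) U F((r | p)))=True (X(p) U (s U q))=True X(p)=False p=True (s U q)=True s=True q=True F((r | p))=True (r | p)=True r=False
Evaluating at position 6: result = True

Answer: true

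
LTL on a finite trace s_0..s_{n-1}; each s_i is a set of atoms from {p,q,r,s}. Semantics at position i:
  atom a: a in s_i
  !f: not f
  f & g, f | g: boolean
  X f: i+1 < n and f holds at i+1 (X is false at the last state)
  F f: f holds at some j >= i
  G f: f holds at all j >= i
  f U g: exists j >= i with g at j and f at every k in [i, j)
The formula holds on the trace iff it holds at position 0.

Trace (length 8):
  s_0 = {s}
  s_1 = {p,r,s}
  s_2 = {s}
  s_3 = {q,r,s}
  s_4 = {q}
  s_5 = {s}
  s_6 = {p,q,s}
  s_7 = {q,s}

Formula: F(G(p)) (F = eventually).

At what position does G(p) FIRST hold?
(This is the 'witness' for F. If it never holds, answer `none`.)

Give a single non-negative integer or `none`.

s_0={s}: G(p)=False p=False
s_1={p,r,s}: G(p)=False p=True
s_2={s}: G(p)=False p=False
s_3={q,r,s}: G(p)=False p=False
s_4={q}: G(p)=False p=False
s_5={s}: G(p)=False p=False
s_6={p,q,s}: G(p)=False p=True
s_7={q,s}: G(p)=False p=False
F(G(p)) does not hold (no witness exists).

Answer: none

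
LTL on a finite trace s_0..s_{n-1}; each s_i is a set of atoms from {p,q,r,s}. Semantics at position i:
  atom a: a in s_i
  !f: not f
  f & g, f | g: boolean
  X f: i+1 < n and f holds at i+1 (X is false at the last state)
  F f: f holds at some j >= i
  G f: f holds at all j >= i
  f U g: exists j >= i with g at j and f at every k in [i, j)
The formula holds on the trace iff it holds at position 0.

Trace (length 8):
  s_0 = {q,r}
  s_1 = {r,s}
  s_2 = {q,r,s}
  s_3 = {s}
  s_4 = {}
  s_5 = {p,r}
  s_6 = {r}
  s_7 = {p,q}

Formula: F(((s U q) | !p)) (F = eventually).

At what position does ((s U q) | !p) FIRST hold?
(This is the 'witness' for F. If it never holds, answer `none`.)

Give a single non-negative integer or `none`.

s_0={q,r}: ((s U q) | !p)=True (s U q)=True s=False q=True !p=True p=False
s_1={r,s}: ((s U q) | !p)=True (s U q)=True s=True q=False !p=True p=False
s_2={q,r,s}: ((s U q) | !p)=True (s U q)=True s=True q=True !p=True p=False
s_3={s}: ((s U q) | !p)=True (s U q)=False s=True q=False !p=True p=False
s_4={}: ((s U q) | !p)=True (s U q)=False s=False q=False !p=True p=False
s_5={p,r}: ((s U q) | !p)=False (s U q)=False s=False q=False !p=False p=True
s_6={r}: ((s U q) | !p)=True (s U q)=False s=False q=False !p=True p=False
s_7={p,q}: ((s U q) | !p)=True (s U q)=True s=False q=True !p=False p=True
F(((s U q) | !p)) holds; first witness at position 0.

Answer: 0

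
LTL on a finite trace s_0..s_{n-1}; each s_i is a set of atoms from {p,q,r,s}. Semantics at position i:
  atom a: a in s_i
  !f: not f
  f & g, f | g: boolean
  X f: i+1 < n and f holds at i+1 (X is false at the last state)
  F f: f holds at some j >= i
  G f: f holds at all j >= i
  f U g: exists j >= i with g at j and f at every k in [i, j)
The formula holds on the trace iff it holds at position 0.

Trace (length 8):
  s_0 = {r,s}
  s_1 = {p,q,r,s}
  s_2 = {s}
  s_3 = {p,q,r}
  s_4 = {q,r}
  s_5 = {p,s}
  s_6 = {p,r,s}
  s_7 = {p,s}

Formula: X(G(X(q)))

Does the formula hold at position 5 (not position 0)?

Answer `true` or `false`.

s_0={r,s}: X(G(X(q)))=False G(X(q))=False X(q)=True q=False
s_1={p,q,r,s}: X(G(X(q)))=False G(X(q))=False X(q)=False q=True
s_2={s}: X(G(X(q)))=False G(X(q))=False X(q)=True q=False
s_3={p,q,r}: X(G(X(q)))=False G(X(q))=False X(q)=True q=True
s_4={q,r}: X(G(X(q)))=False G(X(q))=False X(q)=False q=True
s_5={p,s}: X(G(X(q)))=False G(X(q))=False X(q)=False q=False
s_6={p,r,s}: X(G(X(q)))=False G(X(q))=False X(q)=False q=False
s_7={p,s}: X(G(X(q)))=False G(X(q))=False X(q)=False q=False
Evaluating at position 5: result = False

Answer: false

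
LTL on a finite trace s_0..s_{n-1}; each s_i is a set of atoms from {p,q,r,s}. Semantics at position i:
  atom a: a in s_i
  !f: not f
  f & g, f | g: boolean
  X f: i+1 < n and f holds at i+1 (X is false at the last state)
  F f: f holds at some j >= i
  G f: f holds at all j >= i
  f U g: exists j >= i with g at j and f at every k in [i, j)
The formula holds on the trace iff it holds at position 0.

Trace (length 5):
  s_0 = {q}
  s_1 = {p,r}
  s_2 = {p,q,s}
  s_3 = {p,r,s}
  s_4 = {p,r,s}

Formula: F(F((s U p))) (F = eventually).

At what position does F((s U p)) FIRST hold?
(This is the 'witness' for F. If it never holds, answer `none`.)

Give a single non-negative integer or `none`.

s_0={q}: F((s U p))=True (s U p)=False s=False p=False
s_1={p,r}: F((s U p))=True (s U p)=True s=False p=True
s_2={p,q,s}: F((s U p))=True (s U p)=True s=True p=True
s_3={p,r,s}: F((s U p))=True (s U p)=True s=True p=True
s_4={p,r,s}: F((s U p))=True (s U p)=True s=True p=True
F(F((s U p))) holds; first witness at position 0.

Answer: 0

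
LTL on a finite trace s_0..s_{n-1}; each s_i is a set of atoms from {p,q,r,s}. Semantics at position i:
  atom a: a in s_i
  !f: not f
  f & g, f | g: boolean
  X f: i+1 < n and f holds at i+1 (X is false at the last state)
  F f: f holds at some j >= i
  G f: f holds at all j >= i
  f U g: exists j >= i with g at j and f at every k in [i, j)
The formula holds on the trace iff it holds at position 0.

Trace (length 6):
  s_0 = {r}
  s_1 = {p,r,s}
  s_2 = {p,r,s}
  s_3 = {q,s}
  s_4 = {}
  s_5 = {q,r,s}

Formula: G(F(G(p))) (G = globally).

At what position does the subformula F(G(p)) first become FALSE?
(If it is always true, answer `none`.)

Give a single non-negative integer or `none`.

s_0={r}: F(G(p))=False G(p)=False p=False
s_1={p,r,s}: F(G(p))=False G(p)=False p=True
s_2={p,r,s}: F(G(p))=False G(p)=False p=True
s_3={q,s}: F(G(p))=False G(p)=False p=False
s_4={}: F(G(p))=False G(p)=False p=False
s_5={q,r,s}: F(G(p))=False G(p)=False p=False
G(F(G(p))) holds globally = False
First violation at position 0.

Answer: 0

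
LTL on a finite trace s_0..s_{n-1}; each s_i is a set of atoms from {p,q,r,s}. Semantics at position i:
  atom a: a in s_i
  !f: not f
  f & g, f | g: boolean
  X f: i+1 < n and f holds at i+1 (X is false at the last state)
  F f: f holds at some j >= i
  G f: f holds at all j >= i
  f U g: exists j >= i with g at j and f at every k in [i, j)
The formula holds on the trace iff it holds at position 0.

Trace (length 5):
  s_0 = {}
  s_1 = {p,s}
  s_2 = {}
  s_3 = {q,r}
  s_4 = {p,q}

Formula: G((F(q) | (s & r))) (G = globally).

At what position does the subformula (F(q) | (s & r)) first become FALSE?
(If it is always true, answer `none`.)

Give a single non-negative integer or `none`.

s_0={}: (F(q) | (s & r))=True F(q)=True q=False (s & r)=False s=False r=False
s_1={p,s}: (F(q) | (s & r))=True F(q)=True q=False (s & r)=False s=True r=False
s_2={}: (F(q) | (s & r))=True F(q)=True q=False (s & r)=False s=False r=False
s_3={q,r}: (F(q) | (s & r))=True F(q)=True q=True (s & r)=False s=False r=True
s_4={p,q}: (F(q) | (s & r))=True F(q)=True q=True (s & r)=False s=False r=False
G((F(q) | (s & r))) holds globally = True
No violation — formula holds at every position.

Answer: none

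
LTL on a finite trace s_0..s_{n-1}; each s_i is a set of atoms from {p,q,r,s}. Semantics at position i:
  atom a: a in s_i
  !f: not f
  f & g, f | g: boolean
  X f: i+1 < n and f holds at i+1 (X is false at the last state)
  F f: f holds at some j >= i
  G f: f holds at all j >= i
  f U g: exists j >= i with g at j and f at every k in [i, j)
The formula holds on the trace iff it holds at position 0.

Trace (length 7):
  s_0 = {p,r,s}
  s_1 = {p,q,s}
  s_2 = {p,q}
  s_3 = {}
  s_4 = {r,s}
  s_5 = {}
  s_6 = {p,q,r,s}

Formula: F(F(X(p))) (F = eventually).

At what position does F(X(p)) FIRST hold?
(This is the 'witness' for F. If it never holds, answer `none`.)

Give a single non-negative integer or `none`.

Answer: 0

Derivation:
s_0={p,r,s}: F(X(p))=True X(p)=True p=True
s_1={p,q,s}: F(X(p))=True X(p)=True p=True
s_2={p,q}: F(X(p))=True X(p)=False p=True
s_3={}: F(X(p))=True X(p)=False p=False
s_4={r,s}: F(X(p))=True X(p)=False p=False
s_5={}: F(X(p))=True X(p)=True p=False
s_6={p,q,r,s}: F(X(p))=False X(p)=False p=True
F(F(X(p))) holds; first witness at position 0.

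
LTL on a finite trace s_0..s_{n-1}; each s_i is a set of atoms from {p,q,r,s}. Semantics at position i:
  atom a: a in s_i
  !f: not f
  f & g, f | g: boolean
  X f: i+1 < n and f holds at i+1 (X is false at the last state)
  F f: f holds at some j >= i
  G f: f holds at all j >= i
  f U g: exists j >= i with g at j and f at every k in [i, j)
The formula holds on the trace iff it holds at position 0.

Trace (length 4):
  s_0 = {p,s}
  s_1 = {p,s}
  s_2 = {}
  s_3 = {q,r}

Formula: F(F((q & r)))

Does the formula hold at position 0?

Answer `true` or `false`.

s_0={p,s}: F(F((q & r)))=True F((q & r))=True (q & r)=False q=False r=False
s_1={p,s}: F(F((q & r)))=True F((q & r))=True (q & r)=False q=False r=False
s_2={}: F(F((q & r)))=True F((q & r))=True (q & r)=False q=False r=False
s_3={q,r}: F(F((q & r)))=True F((q & r))=True (q & r)=True q=True r=True

Answer: true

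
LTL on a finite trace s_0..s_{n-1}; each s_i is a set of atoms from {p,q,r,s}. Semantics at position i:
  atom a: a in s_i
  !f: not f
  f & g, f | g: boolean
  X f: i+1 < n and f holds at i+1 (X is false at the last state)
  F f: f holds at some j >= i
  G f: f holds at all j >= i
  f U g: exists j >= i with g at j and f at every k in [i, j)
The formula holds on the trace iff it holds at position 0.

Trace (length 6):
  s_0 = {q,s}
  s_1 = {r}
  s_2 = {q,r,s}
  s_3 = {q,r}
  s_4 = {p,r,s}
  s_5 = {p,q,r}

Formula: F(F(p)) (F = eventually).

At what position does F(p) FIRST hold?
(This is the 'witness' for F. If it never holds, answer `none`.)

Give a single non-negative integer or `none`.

s_0={q,s}: F(p)=True p=False
s_1={r}: F(p)=True p=False
s_2={q,r,s}: F(p)=True p=False
s_3={q,r}: F(p)=True p=False
s_4={p,r,s}: F(p)=True p=True
s_5={p,q,r}: F(p)=True p=True
F(F(p)) holds; first witness at position 0.

Answer: 0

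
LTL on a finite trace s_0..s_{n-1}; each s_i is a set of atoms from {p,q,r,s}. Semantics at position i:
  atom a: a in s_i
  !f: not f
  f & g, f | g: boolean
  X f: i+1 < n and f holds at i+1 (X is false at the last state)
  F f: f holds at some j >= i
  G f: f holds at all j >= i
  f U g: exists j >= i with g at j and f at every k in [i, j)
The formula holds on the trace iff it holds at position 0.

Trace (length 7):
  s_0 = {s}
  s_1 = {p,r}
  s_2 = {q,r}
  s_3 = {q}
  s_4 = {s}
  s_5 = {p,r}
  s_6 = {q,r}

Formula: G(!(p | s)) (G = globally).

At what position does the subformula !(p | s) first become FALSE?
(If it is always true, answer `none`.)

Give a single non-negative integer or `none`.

s_0={s}: !(p | s)=False (p | s)=True p=False s=True
s_1={p,r}: !(p | s)=False (p | s)=True p=True s=False
s_2={q,r}: !(p | s)=True (p | s)=False p=False s=False
s_3={q}: !(p | s)=True (p | s)=False p=False s=False
s_4={s}: !(p | s)=False (p | s)=True p=False s=True
s_5={p,r}: !(p | s)=False (p | s)=True p=True s=False
s_6={q,r}: !(p | s)=True (p | s)=False p=False s=False
G(!(p | s)) holds globally = False
First violation at position 0.

Answer: 0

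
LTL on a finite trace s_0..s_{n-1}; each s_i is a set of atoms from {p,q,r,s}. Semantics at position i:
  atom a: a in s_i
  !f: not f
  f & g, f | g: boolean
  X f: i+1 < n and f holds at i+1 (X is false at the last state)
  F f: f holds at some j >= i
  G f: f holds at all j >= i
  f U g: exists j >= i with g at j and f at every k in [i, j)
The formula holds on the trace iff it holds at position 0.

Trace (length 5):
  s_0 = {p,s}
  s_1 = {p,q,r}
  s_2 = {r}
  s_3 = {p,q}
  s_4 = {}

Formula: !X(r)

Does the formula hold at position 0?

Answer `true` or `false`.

Answer: false

Derivation:
s_0={p,s}: !X(r)=False X(r)=True r=False
s_1={p,q,r}: !X(r)=False X(r)=True r=True
s_2={r}: !X(r)=True X(r)=False r=True
s_3={p,q}: !X(r)=True X(r)=False r=False
s_4={}: !X(r)=True X(r)=False r=False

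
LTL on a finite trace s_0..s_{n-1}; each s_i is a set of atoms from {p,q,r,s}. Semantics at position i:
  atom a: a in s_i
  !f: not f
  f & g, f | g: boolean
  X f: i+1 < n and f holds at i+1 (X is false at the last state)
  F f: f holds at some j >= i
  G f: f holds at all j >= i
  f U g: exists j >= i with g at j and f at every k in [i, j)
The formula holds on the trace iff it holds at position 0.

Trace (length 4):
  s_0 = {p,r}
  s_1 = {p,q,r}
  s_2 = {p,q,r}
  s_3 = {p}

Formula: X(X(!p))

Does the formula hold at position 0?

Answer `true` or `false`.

Answer: false

Derivation:
s_0={p,r}: X(X(!p))=False X(!p)=False !p=False p=True
s_1={p,q,r}: X(X(!p))=False X(!p)=False !p=False p=True
s_2={p,q,r}: X(X(!p))=False X(!p)=False !p=False p=True
s_3={p}: X(X(!p))=False X(!p)=False !p=False p=True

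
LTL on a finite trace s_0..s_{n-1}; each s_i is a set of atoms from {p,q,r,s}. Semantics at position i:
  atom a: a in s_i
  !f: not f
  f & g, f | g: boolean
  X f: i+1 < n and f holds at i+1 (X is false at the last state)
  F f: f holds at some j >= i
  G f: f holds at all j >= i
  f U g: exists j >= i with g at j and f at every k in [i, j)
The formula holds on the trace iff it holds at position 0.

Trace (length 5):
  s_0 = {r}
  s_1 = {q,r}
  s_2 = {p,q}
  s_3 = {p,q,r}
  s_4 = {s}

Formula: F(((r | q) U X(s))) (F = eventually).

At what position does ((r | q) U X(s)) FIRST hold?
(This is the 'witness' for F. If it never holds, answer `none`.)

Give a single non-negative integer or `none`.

s_0={r}: ((r | q) U X(s))=True (r | q)=True r=True q=False X(s)=False s=False
s_1={q,r}: ((r | q) U X(s))=True (r | q)=True r=True q=True X(s)=False s=False
s_2={p,q}: ((r | q) U X(s))=True (r | q)=True r=False q=True X(s)=False s=False
s_3={p,q,r}: ((r | q) U X(s))=True (r | q)=True r=True q=True X(s)=True s=False
s_4={s}: ((r | q) U X(s))=False (r | q)=False r=False q=False X(s)=False s=True
F(((r | q) U X(s))) holds; first witness at position 0.

Answer: 0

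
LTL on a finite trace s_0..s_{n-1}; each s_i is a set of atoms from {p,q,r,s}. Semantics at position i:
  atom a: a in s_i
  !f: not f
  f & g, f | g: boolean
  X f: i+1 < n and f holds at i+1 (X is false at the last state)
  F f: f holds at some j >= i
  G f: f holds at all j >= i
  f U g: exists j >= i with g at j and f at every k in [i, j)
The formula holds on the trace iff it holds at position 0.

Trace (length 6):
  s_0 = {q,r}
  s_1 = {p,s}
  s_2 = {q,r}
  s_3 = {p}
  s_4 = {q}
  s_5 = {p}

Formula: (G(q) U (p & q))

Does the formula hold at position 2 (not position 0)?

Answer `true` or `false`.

Answer: false

Derivation:
s_0={q,r}: (G(q) U (p & q))=False G(q)=False q=True (p & q)=False p=False
s_1={p,s}: (G(q) U (p & q))=False G(q)=False q=False (p & q)=False p=True
s_2={q,r}: (G(q) U (p & q))=False G(q)=False q=True (p & q)=False p=False
s_3={p}: (G(q) U (p & q))=False G(q)=False q=False (p & q)=False p=True
s_4={q}: (G(q) U (p & q))=False G(q)=False q=True (p & q)=False p=False
s_5={p}: (G(q) U (p & q))=False G(q)=False q=False (p & q)=False p=True
Evaluating at position 2: result = False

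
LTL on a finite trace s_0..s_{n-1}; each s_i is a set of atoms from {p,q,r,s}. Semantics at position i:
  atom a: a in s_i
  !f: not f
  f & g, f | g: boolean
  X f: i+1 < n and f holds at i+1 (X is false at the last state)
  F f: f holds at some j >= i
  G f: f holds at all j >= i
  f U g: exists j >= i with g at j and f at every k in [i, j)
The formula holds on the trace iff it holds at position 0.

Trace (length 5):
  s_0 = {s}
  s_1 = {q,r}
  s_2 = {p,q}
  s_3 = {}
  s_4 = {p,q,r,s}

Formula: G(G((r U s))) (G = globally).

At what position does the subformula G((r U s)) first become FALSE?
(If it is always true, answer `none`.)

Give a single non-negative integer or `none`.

s_0={s}: G((r U s))=False (r U s)=True r=False s=True
s_1={q,r}: G((r U s))=False (r U s)=False r=True s=False
s_2={p,q}: G((r U s))=False (r U s)=False r=False s=False
s_3={}: G((r U s))=False (r U s)=False r=False s=False
s_4={p,q,r,s}: G((r U s))=True (r U s)=True r=True s=True
G(G((r U s))) holds globally = False
First violation at position 0.

Answer: 0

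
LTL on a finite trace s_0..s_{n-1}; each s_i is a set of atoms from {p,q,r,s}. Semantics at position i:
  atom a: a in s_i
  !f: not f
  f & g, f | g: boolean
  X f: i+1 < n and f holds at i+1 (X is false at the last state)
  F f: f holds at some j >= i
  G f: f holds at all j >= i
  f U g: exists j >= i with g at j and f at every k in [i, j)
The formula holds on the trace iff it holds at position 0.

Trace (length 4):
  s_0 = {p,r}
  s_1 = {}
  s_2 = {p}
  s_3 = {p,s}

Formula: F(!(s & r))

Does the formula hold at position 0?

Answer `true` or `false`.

s_0={p,r}: F(!(s & r))=True !(s & r)=True (s & r)=False s=False r=True
s_1={}: F(!(s & r))=True !(s & r)=True (s & r)=False s=False r=False
s_2={p}: F(!(s & r))=True !(s & r)=True (s & r)=False s=False r=False
s_3={p,s}: F(!(s & r))=True !(s & r)=True (s & r)=False s=True r=False

Answer: true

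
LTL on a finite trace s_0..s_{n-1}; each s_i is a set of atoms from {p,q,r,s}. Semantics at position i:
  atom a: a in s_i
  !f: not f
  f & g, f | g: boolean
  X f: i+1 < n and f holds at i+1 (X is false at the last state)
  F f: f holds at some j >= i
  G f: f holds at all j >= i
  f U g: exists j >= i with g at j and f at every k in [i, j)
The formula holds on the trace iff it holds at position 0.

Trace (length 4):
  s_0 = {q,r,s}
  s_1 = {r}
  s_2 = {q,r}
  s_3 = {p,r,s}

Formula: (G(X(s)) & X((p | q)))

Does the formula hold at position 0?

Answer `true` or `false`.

Answer: false

Derivation:
s_0={q,r,s}: (G(X(s)) & X((p | q)))=False G(X(s))=False X(s)=False s=True X((p | q))=False (p | q)=True p=False q=True
s_1={r}: (G(X(s)) & X((p | q)))=False G(X(s))=False X(s)=False s=False X((p | q))=True (p | q)=False p=False q=False
s_2={q,r}: (G(X(s)) & X((p | q)))=False G(X(s))=False X(s)=True s=False X((p | q))=True (p | q)=True p=False q=True
s_3={p,r,s}: (G(X(s)) & X((p | q)))=False G(X(s))=False X(s)=False s=True X((p | q))=False (p | q)=True p=True q=False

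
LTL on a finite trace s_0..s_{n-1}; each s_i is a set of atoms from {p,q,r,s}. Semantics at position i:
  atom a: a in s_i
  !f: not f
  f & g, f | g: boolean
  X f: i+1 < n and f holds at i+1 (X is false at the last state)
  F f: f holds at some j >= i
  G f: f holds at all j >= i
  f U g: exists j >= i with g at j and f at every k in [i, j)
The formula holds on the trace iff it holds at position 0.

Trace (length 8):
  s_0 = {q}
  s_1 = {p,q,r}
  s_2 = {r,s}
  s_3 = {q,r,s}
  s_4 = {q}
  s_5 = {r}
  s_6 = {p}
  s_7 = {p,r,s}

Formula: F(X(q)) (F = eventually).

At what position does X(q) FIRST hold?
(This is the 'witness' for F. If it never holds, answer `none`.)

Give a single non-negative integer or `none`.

s_0={q}: X(q)=True q=True
s_1={p,q,r}: X(q)=False q=True
s_2={r,s}: X(q)=True q=False
s_3={q,r,s}: X(q)=True q=True
s_4={q}: X(q)=False q=True
s_5={r}: X(q)=False q=False
s_6={p}: X(q)=False q=False
s_7={p,r,s}: X(q)=False q=False
F(X(q)) holds; first witness at position 0.

Answer: 0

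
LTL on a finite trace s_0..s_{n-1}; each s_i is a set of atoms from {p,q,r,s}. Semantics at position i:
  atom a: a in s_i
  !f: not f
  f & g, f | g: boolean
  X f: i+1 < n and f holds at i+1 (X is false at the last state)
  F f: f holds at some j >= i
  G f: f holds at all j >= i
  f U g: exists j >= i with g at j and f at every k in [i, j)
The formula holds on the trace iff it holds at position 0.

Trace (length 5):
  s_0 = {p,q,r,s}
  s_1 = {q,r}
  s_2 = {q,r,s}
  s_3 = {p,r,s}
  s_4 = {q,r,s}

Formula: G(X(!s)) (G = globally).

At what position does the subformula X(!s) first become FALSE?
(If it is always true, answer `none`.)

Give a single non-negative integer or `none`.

s_0={p,q,r,s}: X(!s)=True !s=False s=True
s_1={q,r}: X(!s)=False !s=True s=False
s_2={q,r,s}: X(!s)=False !s=False s=True
s_3={p,r,s}: X(!s)=False !s=False s=True
s_4={q,r,s}: X(!s)=False !s=False s=True
G(X(!s)) holds globally = False
First violation at position 1.

Answer: 1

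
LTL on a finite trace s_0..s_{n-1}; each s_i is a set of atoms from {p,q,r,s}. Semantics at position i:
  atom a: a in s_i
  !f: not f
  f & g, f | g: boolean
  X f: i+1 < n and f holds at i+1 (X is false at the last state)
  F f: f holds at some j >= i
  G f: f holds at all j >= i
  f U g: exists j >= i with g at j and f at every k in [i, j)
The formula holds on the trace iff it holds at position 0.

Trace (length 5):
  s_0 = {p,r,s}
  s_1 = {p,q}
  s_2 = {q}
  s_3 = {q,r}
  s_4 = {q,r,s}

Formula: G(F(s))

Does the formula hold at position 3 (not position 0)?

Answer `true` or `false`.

Answer: true

Derivation:
s_0={p,r,s}: G(F(s))=True F(s)=True s=True
s_1={p,q}: G(F(s))=True F(s)=True s=False
s_2={q}: G(F(s))=True F(s)=True s=False
s_3={q,r}: G(F(s))=True F(s)=True s=False
s_4={q,r,s}: G(F(s))=True F(s)=True s=True
Evaluating at position 3: result = True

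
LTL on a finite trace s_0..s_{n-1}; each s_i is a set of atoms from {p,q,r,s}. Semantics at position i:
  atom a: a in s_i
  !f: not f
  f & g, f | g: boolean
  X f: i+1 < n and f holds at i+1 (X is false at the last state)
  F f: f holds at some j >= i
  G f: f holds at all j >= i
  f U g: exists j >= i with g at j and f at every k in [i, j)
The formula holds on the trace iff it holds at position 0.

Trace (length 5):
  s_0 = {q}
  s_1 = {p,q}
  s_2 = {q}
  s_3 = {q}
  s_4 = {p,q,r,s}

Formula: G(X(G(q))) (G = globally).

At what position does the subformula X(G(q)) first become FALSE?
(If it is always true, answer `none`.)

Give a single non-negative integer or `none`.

Answer: 4

Derivation:
s_0={q}: X(G(q))=True G(q)=True q=True
s_1={p,q}: X(G(q))=True G(q)=True q=True
s_2={q}: X(G(q))=True G(q)=True q=True
s_3={q}: X(G(q))=True G(q)=True q=True
s_4={p,q,r,s}: X(G(q))=False G(q)=True q=True
G(X(G(q))) holds globally = False
First violation at position 4.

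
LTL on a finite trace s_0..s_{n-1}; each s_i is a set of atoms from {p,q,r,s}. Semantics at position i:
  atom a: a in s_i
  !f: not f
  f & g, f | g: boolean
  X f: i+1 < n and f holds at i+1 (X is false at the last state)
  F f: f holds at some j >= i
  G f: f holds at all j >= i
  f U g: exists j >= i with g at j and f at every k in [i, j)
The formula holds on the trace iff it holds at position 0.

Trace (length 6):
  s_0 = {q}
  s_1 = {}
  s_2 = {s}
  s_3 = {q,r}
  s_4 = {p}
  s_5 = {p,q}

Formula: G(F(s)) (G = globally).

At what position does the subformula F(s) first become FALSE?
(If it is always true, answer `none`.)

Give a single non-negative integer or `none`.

Answer: 3

Derivation:
s_0={q}: F(s)=True s=False
s_1={}: F(s)=True s=False
s_2={s}: F(s)=True s=True
s_3={q,r}: F(s)=False s=False
s_4={p}: F(s)=False s=False
s_5={p,q}: F(s)=False s=False
G(F(s)) holds globally = False
First violation at position 3.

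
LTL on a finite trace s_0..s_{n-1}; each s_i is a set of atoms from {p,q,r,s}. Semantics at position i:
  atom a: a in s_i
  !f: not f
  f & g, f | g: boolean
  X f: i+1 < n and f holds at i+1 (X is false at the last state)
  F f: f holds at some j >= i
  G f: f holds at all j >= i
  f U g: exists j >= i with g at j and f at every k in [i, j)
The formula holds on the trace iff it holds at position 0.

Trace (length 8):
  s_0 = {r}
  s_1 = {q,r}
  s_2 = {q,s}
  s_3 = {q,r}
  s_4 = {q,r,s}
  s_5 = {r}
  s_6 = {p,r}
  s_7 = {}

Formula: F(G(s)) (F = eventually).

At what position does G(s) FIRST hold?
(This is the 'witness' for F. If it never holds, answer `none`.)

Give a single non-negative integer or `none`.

Answer: none

Derivation:
s_0={r}: G(s)=False s=False
s_1={q,r}: G(s)=False s=False
s_2={q,s}: G(s)=False s=True
s_3={q,r}: G(s)=False s=False
s_4={q,r,s}: G(s)=False s=True
s_5={r}: G(s)=False s=False
s_6={p,r}: G(s)=False s=False
s_7={}: G(s)=False s=False
F(G(s)) does not hold (no witness exists).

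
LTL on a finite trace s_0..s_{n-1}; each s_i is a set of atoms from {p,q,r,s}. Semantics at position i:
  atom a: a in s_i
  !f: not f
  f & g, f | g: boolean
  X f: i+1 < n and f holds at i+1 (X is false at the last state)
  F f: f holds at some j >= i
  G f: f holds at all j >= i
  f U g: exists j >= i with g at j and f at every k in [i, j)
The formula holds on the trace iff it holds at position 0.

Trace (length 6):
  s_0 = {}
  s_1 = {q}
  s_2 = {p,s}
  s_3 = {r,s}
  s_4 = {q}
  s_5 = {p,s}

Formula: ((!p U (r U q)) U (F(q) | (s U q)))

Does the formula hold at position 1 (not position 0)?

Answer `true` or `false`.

Answer: true

Derivation:
s_0={}: ((!p U (r U q)) U (F(q) | (s U q)))=True (!p U (r U q))=True !p=True p=False (r U q)=False r=False q=False (F(q) | (s U q))=True F(q)=True (s U q)=False s=False
s_1={q}: ((!p U (r U q)) U (F(q) | (s U q)))=True (!p U (r U q))=True !p=True p=False (r U q)=True r=False q=True (F(q) | (s U q))=True F(q)=True (s U q)=True s=False
s_2={p,s}: ((!p U (r U q)) U (F(q) | (s U q)))=True (!p U (r U q))=False !p=False p=True (r U q)=False r=False q=False (F(q) | (s U q))=True F(q)=True (s U q)=True s=True
s_3={r,s}: ((!p U (r U q)) U (F(q) | (s U q)))=True (!p U (r U q))=True !p=True p=False (r U q)=True r=True q=False (F(q) | (s U q))=True F(q)=True (s U q)=True s=True
s_4={q}: ((!p U (r U q)) U (F(q) | (s U q)))=True (!p U (r U q))=True !p=True p=False (r U q)=True r=False q=True (F(q) | (s U q))=True F(q)=True (s U q)=True s=False
s_5={p,s}: ((!p U (r U q)) U (F(q) | (s U q)))=False (!p U (r U q))=False !p=False p=True (r U q)=False r=False q=False (F(q) | (s U q))=False F(q)=False (s U q)=False s=True
Evaluating at position 1: result = True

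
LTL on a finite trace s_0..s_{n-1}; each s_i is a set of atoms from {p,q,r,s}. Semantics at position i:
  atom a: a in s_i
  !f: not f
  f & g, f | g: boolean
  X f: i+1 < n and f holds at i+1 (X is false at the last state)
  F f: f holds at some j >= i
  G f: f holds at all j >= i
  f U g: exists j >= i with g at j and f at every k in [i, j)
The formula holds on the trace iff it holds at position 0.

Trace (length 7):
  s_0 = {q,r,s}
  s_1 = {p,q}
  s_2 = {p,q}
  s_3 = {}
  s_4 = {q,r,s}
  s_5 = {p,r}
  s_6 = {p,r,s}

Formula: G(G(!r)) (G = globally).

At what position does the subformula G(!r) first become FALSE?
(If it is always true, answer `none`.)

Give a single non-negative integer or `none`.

s_0={q,r,s}: G(!r)=False !r=False r=True
s_1={p,q}: G(!r)=False !r=True r=False
s_2={p,q}: G(!r)=False !r=True r=False
s_3={}: G(!r)=False !r=True r=False
s_4={q,r,s}: G(!r)=False !r=False r=True
s_5={p,r}: G(!r)=False !r=False r=True
s_6={p,r,s}: G(!r)=False !r=False r=True
G(G(!r)) holds globally = False
First violation at position 0.

Answer: 0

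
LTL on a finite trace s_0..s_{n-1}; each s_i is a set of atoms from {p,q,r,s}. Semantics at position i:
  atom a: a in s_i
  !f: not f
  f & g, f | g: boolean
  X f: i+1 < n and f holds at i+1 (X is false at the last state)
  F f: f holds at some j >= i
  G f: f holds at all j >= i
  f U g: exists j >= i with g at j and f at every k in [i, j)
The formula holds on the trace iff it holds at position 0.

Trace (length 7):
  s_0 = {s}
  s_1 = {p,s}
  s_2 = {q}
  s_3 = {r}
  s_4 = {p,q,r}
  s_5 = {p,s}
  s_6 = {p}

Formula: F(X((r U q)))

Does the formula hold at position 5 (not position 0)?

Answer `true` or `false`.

s_0={s}: F(X((r U q)))=True X((r U q))=False (r U q)=False r=False q=False
s_1={p,s}: F(X((r U q)))=True X((r U q))=True (r U q)=False r=False q=False
s_2={q}: F(X((r U q)))=True X((r U q))=True (r U q)=True r=False q=True
s_3={r}: F(X((r U q)))=True X((r U q))=True (r U q)=True r=True q=False
s_4={p,q,r}: F(X((r U q)))=False X((r U q))=False (r U q)=True r=True q=True
s_5={p,s}: F(X((r U q)))=False X((r U q))=False (r U q)=False r=False q=False
s_6={p}: F(X((r U q)))=False X((r U q))=False (r U q)=False r=False q=False
Evaluating at position 5: result = False

Answer: false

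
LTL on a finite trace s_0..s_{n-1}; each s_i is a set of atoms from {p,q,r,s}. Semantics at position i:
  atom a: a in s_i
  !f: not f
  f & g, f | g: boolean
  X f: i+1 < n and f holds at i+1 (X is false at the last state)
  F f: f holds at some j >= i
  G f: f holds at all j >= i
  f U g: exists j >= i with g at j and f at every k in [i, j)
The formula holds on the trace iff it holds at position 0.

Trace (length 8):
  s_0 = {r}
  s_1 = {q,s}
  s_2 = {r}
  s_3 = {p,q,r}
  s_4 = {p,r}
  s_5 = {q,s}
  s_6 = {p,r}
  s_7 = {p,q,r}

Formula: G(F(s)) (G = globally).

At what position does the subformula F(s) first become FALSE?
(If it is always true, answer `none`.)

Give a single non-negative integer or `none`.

s_0={r}: F(s)=True s=False
s_1={q,s}: F(s)=True s=True
s_2={r}: F(s)=True s=False
s_3={p,q,r}: F(s)=True s=False
s_4={p,r}: F(s)=True s=False
s_5={q,s}: F(s)=True s=True
s_6={p,r}: F(s)=False s=False
s_7={p,q,r}: F(s)=False s=False
G(F(s)) holds globally = False
First violation at position 6.

Answer: 6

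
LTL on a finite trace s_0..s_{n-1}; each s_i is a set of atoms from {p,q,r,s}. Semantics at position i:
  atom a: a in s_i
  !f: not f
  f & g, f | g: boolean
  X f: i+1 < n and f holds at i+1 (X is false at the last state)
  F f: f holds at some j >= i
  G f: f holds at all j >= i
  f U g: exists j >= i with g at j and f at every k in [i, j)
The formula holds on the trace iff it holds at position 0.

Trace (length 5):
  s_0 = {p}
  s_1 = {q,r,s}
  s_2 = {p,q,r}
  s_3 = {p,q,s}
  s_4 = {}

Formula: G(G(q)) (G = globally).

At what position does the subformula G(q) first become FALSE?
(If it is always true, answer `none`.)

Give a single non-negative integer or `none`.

Answer: 0

Derivation:
s_0={p}: G(q)=False q=False
s_1={q,r,s}: G(q)=False q=True
s_2={p,q,r}: G(q)=False q=True
s_3={p,q,s}: G(q)=False q=True
s_4={}: G(q)=False q=False
G(G(q)) holds globally = False
First violation at position 0.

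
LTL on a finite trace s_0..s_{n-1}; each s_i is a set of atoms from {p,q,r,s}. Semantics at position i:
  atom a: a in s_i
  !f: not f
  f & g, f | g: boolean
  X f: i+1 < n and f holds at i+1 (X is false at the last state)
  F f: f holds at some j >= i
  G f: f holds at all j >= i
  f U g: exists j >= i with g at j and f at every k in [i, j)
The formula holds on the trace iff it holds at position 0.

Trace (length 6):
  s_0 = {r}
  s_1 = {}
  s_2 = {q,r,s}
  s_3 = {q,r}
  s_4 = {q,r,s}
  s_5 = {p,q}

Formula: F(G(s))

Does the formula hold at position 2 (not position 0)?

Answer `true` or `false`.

Answer: false

Derivation:
s_0={r}: F(G(s))=False G(s)=False s=False
s_1={}: F(G(s))=False G(s)=False s=False
s_2={q,r,s}: F(G(s))=False G(s)=False s=True
s_3={q,r}: F(G(s))=False G(s)=False s=False
s_4={q,r,s}: F(G(s))=False G(s)=False s=True
s_5={p,q}: F(G(s))=False G(s)=False s=False
Evaluating at position 2: result = False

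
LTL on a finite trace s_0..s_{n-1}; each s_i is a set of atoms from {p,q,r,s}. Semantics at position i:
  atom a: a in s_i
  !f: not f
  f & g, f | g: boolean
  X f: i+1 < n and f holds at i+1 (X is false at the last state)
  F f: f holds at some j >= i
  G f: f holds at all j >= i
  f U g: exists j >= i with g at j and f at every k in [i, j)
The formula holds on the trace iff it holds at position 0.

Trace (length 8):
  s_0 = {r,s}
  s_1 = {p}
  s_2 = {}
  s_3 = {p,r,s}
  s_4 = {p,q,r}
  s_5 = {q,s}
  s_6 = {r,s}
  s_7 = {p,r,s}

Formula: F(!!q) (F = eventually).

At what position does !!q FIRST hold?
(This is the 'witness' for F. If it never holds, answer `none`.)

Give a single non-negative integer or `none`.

s_0={r,s}: !!q=False !q=True q=False
s_1={p}: !!q=False !q=True q=False
s_2={}: !!q=False !q=True q=False
s_3={p,r,s}: !!q=False !q=True q=False
s_4={p,q,r}: !!q=True !q=False q=True
s_5={q,s}: !!q=True !q=False q=True
s_6={r,s}: !!q=False !q=True q=False
s_7={p,r,s}: !!q=False !q=True q=False
F(!!q) holds; first witness at position 4.

Answer: 4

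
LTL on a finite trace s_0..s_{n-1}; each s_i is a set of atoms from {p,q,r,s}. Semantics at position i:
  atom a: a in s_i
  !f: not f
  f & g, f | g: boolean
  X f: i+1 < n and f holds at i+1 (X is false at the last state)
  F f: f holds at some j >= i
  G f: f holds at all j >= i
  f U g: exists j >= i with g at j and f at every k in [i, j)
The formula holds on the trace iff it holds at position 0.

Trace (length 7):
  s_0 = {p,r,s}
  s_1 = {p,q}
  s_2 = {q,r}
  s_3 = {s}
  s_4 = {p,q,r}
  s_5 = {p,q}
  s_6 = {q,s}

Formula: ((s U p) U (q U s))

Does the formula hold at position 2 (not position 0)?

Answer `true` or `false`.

s_0={p,r,s}: ((s U p) U (q U s))=True (s U p)=True s=True p=True (q U s)=True q=False
s_1={p,q}: ((s U p) U (q U s))=True (s U p)=True s=False p=True (q U s)=True q=True
s_2={q,r}: ((s U p) U (q U s))=True (s U p)=False s=False p=False (q U s)=True q=True
s_3={s}: ((s U p) U (q U s))=True (s U p)=True s=True p=False (q U s)=True q=False
s_4={p,q,r}: ((s U p) U (q U s))=True (s U p)=True s=False p=True (q U s)=True q=True
s_5={p,q}: ((s U p) U (q U s))=True (s U p)=True s=False p=True (q U s)=True q=True
s_6={q,s}: ((s U p) U (q U s))=True (s U p)=False s=True p=False (q U s)=True q=True
Evaluating at position 2: result = True

Answer: true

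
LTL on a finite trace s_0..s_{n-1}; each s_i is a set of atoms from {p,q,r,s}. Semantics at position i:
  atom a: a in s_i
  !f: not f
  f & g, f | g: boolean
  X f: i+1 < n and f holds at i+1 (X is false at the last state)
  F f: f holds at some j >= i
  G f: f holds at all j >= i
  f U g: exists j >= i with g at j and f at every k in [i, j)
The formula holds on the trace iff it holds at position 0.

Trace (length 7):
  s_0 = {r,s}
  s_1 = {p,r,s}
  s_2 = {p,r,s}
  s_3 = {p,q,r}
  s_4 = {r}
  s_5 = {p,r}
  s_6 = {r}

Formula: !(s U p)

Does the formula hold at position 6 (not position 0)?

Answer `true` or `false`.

Answer: true

Derivation:
s_0={r,s}: !(s U p)=False (s U p)=True s=True p=False
s_1={p,r,s}: !(s U p)=False (s U p)=True s=True p=True
s_2={p,r,s}: !(s U p)=False (s U p)=True s=True p=True
s_3={p,q,r}: !(s U p)=False (s U p)=True s=False p=True
s_4={r}: !(s U p)=True (s U p)=False s=False p=False
s_5={p,r}: !(s U p)=False (s U p)=True s=False p=True
s_6={r}: !(s U p)=True (s U p)=False s=False p=False
Evaluating at position 6: result = True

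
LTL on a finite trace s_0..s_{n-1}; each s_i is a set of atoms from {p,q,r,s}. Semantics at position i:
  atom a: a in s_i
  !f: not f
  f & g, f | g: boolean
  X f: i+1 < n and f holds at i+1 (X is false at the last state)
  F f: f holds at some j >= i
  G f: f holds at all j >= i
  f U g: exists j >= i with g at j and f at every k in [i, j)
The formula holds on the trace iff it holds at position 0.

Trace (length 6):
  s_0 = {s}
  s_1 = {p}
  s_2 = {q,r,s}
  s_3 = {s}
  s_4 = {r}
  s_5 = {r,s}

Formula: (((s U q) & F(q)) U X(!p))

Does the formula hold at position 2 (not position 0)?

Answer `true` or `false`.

Answer: true

Derivation:
s_0={s}: (((s U q) & F(q)) U X(!p))=False ((s U q) & F(q))=False (s U q)=False s=True q=False F(q)=True X(!p)=False !p=True p=False
s_1={p}: (((s U q) & F(q)) U X(!p))=True ((s U q) & F(q))=False (s U q)=False s=False q=False F(q)=True X(!p)=True !p=False p=True
s_2={q,r,s}: (((s U q) & F(q)) U X(!p))=True ((s U q) & F(q))=True (s U q)=True s=True q=True F(q)=True X(!p)=True !p=True p=False
s_3={s}: (((s U q) & F(q)) U X(!p))=True ((s U q) & F(q))=False (s U q)=False s=True q=False F(q)=False X(!p)=True !p=True p=False
s_4={r}: (((s U q) & F(q)) U X(!p))=True ((s U q) & F(q))=False (s U q)=False s=False q=False F(q)=False X(!p)=True !p=True p=False
s_5={r,s}: (((s U q) & F(q)) U X(!p))=False ((s U q) & F(q))=False (s U q)=False s=True q=False F(q)=False X(!p)=False !p=True p=False
Evaluating at position 2: result = True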